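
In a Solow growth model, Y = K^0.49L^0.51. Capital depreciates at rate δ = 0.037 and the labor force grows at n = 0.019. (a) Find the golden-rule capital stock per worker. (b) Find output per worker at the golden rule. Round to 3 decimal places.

(a) k_gold ≈ 70.319; (b) y_gold ≈ 8.036

Capital per worker breaks even when investment replaces (n + δ)·k; here n + δ = 0.056.
Maximizing c = f(k) − (n+δ)·k gives f'(k) = n+δ, i.e. 0.49·k^(0.49−1) = 0.056, so k_gold = (0.49/0.056)^(1/0.51) ≈ 70.3193.
y_gold = 70.3193^0.49 ≈ 8.0365.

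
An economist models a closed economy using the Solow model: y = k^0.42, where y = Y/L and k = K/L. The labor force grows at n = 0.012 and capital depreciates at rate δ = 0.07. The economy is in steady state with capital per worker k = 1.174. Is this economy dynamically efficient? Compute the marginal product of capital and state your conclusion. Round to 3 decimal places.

The effective depreciation rate is n + δ = 0.012 + 0.07 = 0.082.
MPK = 0.42·k^(0.42−1) = 0.42·1.174^(-0.58) ≈ 0.3827.
MPK > 0.082, so the economy is dynamically efficient (under-saving).

dynamically efficient; MPK ≈ 0.383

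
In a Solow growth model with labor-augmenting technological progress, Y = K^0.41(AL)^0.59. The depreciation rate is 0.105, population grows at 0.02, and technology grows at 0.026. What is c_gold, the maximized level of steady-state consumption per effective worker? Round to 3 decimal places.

The effective depreciation rate is n + g + δ = 0.02 + 0.026 + 0.105 = 0.151.
Maximizing c = f(k) − (n+g+δ)·k gives f'(k) = n+g+δ, i.e. 0.41·k^(0.41−1) = 0.151, so k_gold = (0.41/0.151)^(1/0.59) ≈ 5.4358.
y_gold = 5.4358^0.41 ≈ 2.0020.
c_gold = y_gold − (n+g+δ)·k_gold = 2.0020 − 0.151·5.4358 ≈ 1.1812.

c_gold ≈ 1.181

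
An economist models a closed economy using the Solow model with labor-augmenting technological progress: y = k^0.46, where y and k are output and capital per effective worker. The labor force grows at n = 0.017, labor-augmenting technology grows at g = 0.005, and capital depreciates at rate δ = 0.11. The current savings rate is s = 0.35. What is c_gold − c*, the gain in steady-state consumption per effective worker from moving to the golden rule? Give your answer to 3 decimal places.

The effective depreciation rate is n + g + δ = 0.017 + 0.005 + 0.11 = 0.132.
Current steady state (s = 0.35): k* = (0.35/0.132)^(1/0.54) ≈ 6.0848, y* = 6.0848^0.46 ≈ 2.2948, c* = (1−0.35)·2.2948 ≈ 1.4917.
Setting f'(k) = n+g+δ gives 0.46·k^(0.46−1) = 0.132, hence k_gold = (0.46/0.132)^(1/0.54) ≈ 10.0936.
y_gold = 10.0936^0.46 ≈ 2.8964, c_gold = y_gold − 0.132·k_gold ≈ 1.5641.
Gain: Δc = 1.5641 − 1.4917 ≈ 0.0724.

Δc ≈ 0.072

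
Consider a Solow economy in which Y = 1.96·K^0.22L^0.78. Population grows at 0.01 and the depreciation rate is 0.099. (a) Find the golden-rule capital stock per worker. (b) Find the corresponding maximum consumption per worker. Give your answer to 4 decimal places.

The effective depreciation rate is n + δ = 0.01 + 0.099 = 0.109.
Maximizing c = f(k) − (n+δ)·k gives f'(k) = n+δ, i.e. 0.22·1.96·k^(0.22−1) = 0.109, so k_gold = (0.22·1.96/0.109)^(1/0.78) ≈ 5.8305.
y_gold = 1.96·5.8305^0.22 ≈ 2.8888; c_gold = y_gold − 0.109·k_gold ≈ 2.2532.

(a) k_gold ≈ 5.8305; (b) c_gold ≈ 2.2532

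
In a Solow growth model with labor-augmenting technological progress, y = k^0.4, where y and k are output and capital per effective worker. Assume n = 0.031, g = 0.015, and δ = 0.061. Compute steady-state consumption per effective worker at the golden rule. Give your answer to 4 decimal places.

c_gold ≈ 1.4452

The effective depreciation rate is n + g + δ = 0.031 + 0.015 + 0.061 = 0.107.
Setting f'(k) = n+g+δ gives 0.4·k^(0.4−1) = 0.107, hence k_gold = (0.4/0.107)^(1/0.6) ≈ 9.0045.
y_gold = 9.0045^0.4 ≈ 2.4087.
c_gold = y_gold − (n+g+δ)·k_gold = 2.4087 − 0.107·9.0045 ≈ 1.4452.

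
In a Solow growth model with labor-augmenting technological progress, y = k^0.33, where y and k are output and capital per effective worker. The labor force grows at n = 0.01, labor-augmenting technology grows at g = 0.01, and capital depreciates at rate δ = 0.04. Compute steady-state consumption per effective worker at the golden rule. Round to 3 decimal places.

c_gold ≈ 1.551

n + g + δ = 0.01 + 0.01 + 0.04 = 0.06.
Setting f'(k) = n+g+δ gives 0.33·k^(0.33−1) = 0.06, hence k_gold = (0.33/0.06)^(1/0.67) ≈ 12.7356.
y_gold = 12.7356^0.33 ≈ 2.3156.
c_gold = y_gold − (n+g+δ)·k_gold = 2.3156 − 0.06·12.7356 ≈ 1.5514.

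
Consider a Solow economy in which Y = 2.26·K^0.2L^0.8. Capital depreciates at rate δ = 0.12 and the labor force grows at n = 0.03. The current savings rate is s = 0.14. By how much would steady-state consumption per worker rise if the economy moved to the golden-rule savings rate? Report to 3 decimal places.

The effective depreciation rate is n + δ = 0.03 + 0.12 = 0.15.
Current steady state (s = 0.14): k* = (0.14·2.26/0.15)^(1/0.8) ≈ 2.5420, y* = 2.26·2.5420^0.2 ≈ 2.7236, c* = (1−0.14)·2.7236 ≈ 2.3423.
Golden rule sets MPK = n+δ: 0.2·2.26·k^(0.2−1) = 0.15, so k_gold = (0.2·2.26/0.15)^(1/0.8) ≈ 3.9702.
y_gold = 2.26·3.9702^0.2 ≈ 2.9776, c_gold = y_gold − 0.15·k_gold ≈ 2.3821.
Gain: Δc = 2.3821 − 2.3423 ≈ 0.0398.

Δc ≈ 0.040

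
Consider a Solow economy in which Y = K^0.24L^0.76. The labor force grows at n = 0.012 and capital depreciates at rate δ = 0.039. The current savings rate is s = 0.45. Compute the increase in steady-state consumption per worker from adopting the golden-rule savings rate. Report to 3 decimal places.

Δc ≈ 0.146

The effective depreciation rate is n + δ = 0.012 + 0.039 = 0.051.
Current steady state (s = 0.45): k* = (0.45/0.051)^(1/0.76) ≈ 17.5496, y* = 17.5496^0.24 ≈ 1.9890, c* = (1−0.45)·1.9890 ≈ 1.0939.
Maximizing c = f(k) − (n+δ)·k gives f'(k) = n+δ, i.e. 0.24·k^(0.24−1) = 0.051, so k_gold = (0.24/0.051)^(1/0.76) ≈ 7.6746.
y_gold = 7.6746^0.24 ≈ 1.6308, c_gold = y_gold − 0.051·k_gold ≈ 1.2394.
Gain: Δc = 1.2394 − 1.0939 ≈ 0.1455.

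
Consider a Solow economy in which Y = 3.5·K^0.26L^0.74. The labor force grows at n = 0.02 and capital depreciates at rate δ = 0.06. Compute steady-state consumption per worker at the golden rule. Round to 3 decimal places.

Break-even investment rate: n + δ = 0.02 + 0.06 = 0.08.
Setting f'(k) = n+δ gives 0.26·3.5·k^(0.26−1) = 0.08, hence k_gold = (0.26·3.5/0.08)^(1/0.74) ≈ 26.7277.
y_gold = 3.5·26.7277^0.26 ≈ 8.2239.
c_gold = y_gold − (n+δ)·k_gold = 8.2239 − 0.08·26.7277 ≈ 6.0857.

c_gold ≈ 6.086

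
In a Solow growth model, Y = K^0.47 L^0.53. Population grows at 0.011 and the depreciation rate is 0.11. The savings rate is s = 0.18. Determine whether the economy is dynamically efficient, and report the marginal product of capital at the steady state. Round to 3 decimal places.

dynamically efficient; MPK ≈ 0.316

Capital per worker breaks even when investment replaces (n + δ)·k; here n + δ = 0.121.
Steady-state k*: s·k^0.47 = 0.121·k gives k* = (0.18/0.121)^(1/0.53) ≈ 2.1157.
MPK = 0.47·2.1157^(-0.53) ≈ 0.3159.
MPK > n+δ = 0.121, so the economy is dynamically efficient (under-saving).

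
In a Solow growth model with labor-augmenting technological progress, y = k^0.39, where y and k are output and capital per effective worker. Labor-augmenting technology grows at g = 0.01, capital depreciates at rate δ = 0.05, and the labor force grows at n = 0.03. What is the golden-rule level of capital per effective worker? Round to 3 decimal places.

k_gold ≈ 11.065

Break-even investment rate: n + g + δ = 0.03 + 0.01 + 0.05 = 0.09.
Setting f'(k) = n+g+δ gives 0.39·k^(0.39−1) = 0.09, hence k_gold = (0.39/0.09)^(1/0.61) ≈ 11.0655.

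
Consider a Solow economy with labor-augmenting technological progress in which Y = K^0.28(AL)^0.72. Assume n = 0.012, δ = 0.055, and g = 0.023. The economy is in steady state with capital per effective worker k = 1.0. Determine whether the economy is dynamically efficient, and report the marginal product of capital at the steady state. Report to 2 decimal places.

dynamically efficient; MPK ≈ 0.28

Capital per effective worker breaks even when investment replaces (n + g + δ)·k; here n + g + δ = 0.09.
MPK = 0.28·k^(0.28−1) = 0.28·1.0^(-0.72) ≈ 0.2800.
MPK > 0.09, so the economy is dynamically efficient (under-saving).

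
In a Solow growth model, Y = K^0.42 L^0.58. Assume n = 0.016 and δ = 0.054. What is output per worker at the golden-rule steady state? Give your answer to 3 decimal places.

y_gold ≈ 3.660

The effective depreciation rate is n + δ = 0.016 + 0.054 = 0.07.
Maximizing c = f(k) − (n+δ)·k gives f'(k) = n+δ, i.e. 0.42·k^(0.42−1) = 0.07, so k_gold = (0.42/0.07)^(1/0.58) ≈ 21.9604.
Output: y_gold = k_gold^0.42 = 21.9604^0.42 ≈ 3.6601.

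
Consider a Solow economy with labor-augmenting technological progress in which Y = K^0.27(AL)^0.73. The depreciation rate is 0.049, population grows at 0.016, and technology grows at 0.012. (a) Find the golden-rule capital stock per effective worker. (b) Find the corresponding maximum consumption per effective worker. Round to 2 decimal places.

Break-even investment rate: n + g + δ = 0.016 + 0.012 + 0.049 = 0.077.
At the golden rule the marginal product of capital equals n+g+δ: 0.27·k^(0.27−1) = 0.077. Solving, k_gold = (0.27/0.077)^(1/0.73) ≈ 5.5770.
y_gold = 5.5770^0.27 ≈ 1.5905; c_gold = y_gold − 0.077·k_gold ≈ 1.1611.

(a) k_gold ≈ 5.58; (b) c_gold ≈ 1.16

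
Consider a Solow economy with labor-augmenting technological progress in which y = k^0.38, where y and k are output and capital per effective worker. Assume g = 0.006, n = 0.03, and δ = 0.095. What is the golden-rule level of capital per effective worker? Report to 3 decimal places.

n + g + δ = 0.03 + 0.006 + 0.095 = 0.131.
Golden rule sets MPK = n+g+δ: 0.38·k^(0.38−1) = 0.131, so k_gold = (0.38/0.131)^(1/0.62) ≈ 5.5717.

k_gold ≈ 5.572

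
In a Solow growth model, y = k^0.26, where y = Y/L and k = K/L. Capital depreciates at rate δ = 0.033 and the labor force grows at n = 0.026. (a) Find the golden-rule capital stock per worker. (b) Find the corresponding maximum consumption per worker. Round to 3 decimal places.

(a) k_gold ≈ 7.421; (b) c_gold ≈ 1.246

The effective depreciation rate is n + δ = 0.026 + 0.033 = 0.059.
Maximizing c = f(k) − (n+δ)·k gives f'(k) = n+δ, i.e. 0.26·k^(0.26−1) = 0.059, so k_gold = (0.26/0.059)^(1/0.74) ≈ 7.4205.
y_gold = 7.4205^0.26 ≈ 1.6839; c_gold = y_gold − 0.059·k_gold ≈ 1.2461.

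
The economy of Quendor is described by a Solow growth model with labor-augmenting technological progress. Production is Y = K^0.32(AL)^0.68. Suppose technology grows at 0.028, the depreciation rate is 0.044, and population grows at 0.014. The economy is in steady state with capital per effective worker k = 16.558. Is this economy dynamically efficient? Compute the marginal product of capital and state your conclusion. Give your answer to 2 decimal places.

dynamically inefficient; MPK ≈ 0.05

Capital per effective worker breaks even when investment replaces (n + g + δ)·k; here n + g + δ = 0.086.
MPK = 0.32·k^(0.32−1) = 0.32·16.558^(-0.68) ≈ 0.0474.
MPK < 0.086, so the economy is dynamically inefficient (over-saving).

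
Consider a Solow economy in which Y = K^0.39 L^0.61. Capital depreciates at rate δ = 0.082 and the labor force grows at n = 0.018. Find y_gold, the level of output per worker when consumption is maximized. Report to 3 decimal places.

y_gold ≈ 2.387

n + δ = 0.018 + 0.082 = 0.1.
At the golden rule the marginal product of capital equals n+δ: 0.39·k^(0.39−1) = 0.1. Solving, k_gold = (0.39/0.1)^(1/0.61) ≈ 9.3102.
Output: y_gold = k_gold^0.39 = 9.3102^0.39 ≈ 2.3872.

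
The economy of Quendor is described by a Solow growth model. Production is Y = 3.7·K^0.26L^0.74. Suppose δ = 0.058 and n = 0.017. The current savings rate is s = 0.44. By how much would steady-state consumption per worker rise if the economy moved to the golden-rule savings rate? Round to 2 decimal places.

Capital per worker breaks even when investment replaces (n + δ)·k; here n + δ = 0.075.
Current steady state (s = 0.44): k* = (0.44·3.7/0.075)^(1/0.74) ≈ 64.0040, y* = 3.7·64.0040^0.26 ≈ 10.9098, c* = (1−0.44)·10.9098 ≈ 6.1095.
Golden rule sets MPK = n+δ: 0.26·3.7·k^(0.26−1) = 0.075, so k_gold = (0.26·3.7/0.075)^(1/0.74) ≈ 31.4377.
y_gold = 3.7·31.4377^0.26 ≈ 9.0686, c_gold = y_gold − 0.075·k_gold ≈ 6.7107.
Gain: Δc = 6.7107 − 6.1095 ≈ 0.6013.

Δc ≈ 0.60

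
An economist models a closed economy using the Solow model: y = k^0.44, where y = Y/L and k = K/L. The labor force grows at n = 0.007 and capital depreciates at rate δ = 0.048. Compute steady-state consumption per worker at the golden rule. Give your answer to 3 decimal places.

The effective depreciation rate is n + δ = 0.007 + 0.048 = 0.055.
At the golden rule the marginal product of capital equals n+δ: 0.44·k^(0.44−1) = 0.055. Solving, k_gold = (0.44/0.055)^(1/0.56) ≈ 40.9884.
y_gold = 40.9884^0.44 ≈ 5.1235.
c_gold = y_gold − (n+δ)·k_gold = 5.1235 − 0.055·40.9884 ≈ 2.8692.

c_gold ≈ 2.869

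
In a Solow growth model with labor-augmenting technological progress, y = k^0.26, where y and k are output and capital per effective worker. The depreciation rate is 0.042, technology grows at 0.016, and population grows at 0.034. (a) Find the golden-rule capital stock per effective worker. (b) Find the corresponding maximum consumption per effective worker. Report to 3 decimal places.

Break-even investment rate: n + g + δ = 0.034 + 0.016 + 0.042 = 0.092.
Maximizing c = f(k) − (n+g+δ)·k gives f'(k) = n+g+δ, i.e. 0.26·k^(0.26−1) = 0.092, so k_gold = (0.26/0.092)^(1/0.74) ≈ 4.0711.
y_gold = 4.0711^0.26 ≈ 1.4405; c_gold = y_gold − 0.092·k_gold ≈ 1.0660.

(a) k_gold ≈ 4.071; (b) c_gold ≈ 1.066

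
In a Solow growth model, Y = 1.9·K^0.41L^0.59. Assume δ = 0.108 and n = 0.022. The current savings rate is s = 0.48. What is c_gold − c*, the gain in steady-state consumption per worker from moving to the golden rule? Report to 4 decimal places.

Break-even investment rate: n + δ = 0.022 + 0.108 = 0.13.
Current steady state (s = 0.48): k* = (0.48·1.9/0.13)^(1/0.59) ≈ 27.1635, y* = 1.9·27.1635^0.41 ≈ 7.3568, c* = (1−0.48)·7.3568 ≈ 3.8255.
Maximizing c = f(k) − (n+δ)·k gives f'(k) = n+δ, i.e. 0.41·1.9·k^(0.41−1) = 0.13, so k_gold = (0.41·1.9/0.13)^(1/0.59) ≈ 20.7949.
y_gold = 1.9·20.7949^0.41 ≈ 6.5935, c_gold = y_gold − 0.13·k_gold ≈ 3.8902.
Gain: Δc = 3.8902 − 3.8255 ≈ 0.0646.

Δc ≈ 0.0646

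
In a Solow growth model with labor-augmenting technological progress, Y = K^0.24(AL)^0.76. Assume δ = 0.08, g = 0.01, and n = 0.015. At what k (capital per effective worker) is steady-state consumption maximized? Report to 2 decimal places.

k_gold ≈ 2.97

Capital per effective worker breaks even when investment replaces (n + g + δ)·k; here n + g + δ = 0.105.
Golden rule sets MPK = n+g+δ: 0.24·k^(0.24−1) = 0.105, so k_gold = (0.24/0.105)^(1/0.76) ≈ 2.9675.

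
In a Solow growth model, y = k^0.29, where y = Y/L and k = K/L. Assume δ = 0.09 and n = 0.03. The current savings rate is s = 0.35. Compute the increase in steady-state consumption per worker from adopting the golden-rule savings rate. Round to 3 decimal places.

Δc ≈ 0.012

Break-even investment rate: n + δ = 0.03 + 0.09 = 0.12.
Current steady state (s = 0.35): k* = (0.35/0.12)^(1/0.71) ≈ 4.5162, y* = 4.5162^0.29 ≈ 1.5484, c* = (1−0.35)·1.5484 ≈ 1.0065.
Maximizing c = f(k) − (n+δ)·k gives f'(k) = n+δ, i.e. 0.29·k^(0.29−1) = 0.12, so k_gold = (0.29/0.12)^(1/0.71) ≈ 3.4653.
y_gold = 3.4653^0.29 ≈ 1.4339, c_gold = y_gold − 0.12·k_gold ≈ 1.0181.
Gain: Δc = 1.0181 − 1.0065 ≈ 0.0116.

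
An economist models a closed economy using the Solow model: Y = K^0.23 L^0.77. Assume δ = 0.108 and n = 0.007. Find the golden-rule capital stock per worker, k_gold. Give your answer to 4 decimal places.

Break-even investment rate: n + δ = 0.007 + 0.108 = 0.115.
At the golden rule the marginal product of capital equals n+δ: 0.23·k^(0.23−1) = 0.115. Solving, k_gold = (0.23/0.115)^(1/0.77) ≈ 2.4601.

k_gold ≈ 2.4601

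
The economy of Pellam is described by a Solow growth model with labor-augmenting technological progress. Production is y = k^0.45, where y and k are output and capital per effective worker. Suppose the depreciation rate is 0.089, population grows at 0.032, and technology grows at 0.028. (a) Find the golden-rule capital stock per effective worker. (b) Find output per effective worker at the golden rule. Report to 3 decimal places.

(a) k_gold ≈ 7.461; (b) y_gold ≈ 2.470

The effective depreciation rate is n + g + δ = 0.032 + 0.028 + 0.089 = 0.149.
Golden rule sets MPK = n+g+δ: 0.45·k^(0.45−1) = 0.149, so k_gold = (0.45/0.149)^(1/0.55) ≈ 7.4606.
y_gold = 7.4606^0.45 ≈ 2.4703.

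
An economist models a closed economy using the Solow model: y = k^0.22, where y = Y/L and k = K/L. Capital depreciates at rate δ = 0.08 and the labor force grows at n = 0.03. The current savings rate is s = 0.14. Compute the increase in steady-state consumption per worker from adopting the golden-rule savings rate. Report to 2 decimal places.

n + δ = 0.03 + 0.08 = 0.11.
Current steady state (s = 0.14): k* = (0.14/0.11)^(1/0.78) ≈ 1.3623, y* = 1.3623^0.22 ≈ 1.0704, c* = (1−0.14)·1.0704 ≈ 0.9205.
Maximizing c = f(k) − (n+δ)·k gives f'(k) = n+δ, i.e. 0.22·k^(0.22−1) = 0.11, so k_gold = (0.22/0.11)^(1/0.78) ≈ 2.4318.
y_gold = 2.4318^0.22 ≈ 1.2159, c_gold = y_gold − 0.11·k_gold ≈ 0.9484.
Gain: Δc = 0.9484 − 0.9205 ≈ 0.0279.

Δc ≈ 0.03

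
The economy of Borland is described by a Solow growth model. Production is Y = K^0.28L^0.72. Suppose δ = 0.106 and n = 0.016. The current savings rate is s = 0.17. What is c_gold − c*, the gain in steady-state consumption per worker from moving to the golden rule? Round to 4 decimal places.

Δc ≈ 0.0503

Capital per worker breaks even when investment replaces (n + δ)·k; here n + δ = 0.122.
Current steady state (s = 0.17): k* = (0.17/0.122)^(1/0.72) ≈ 1.5853, y* = 1.5853^0.28 ≈ 1.1377, c* = (1−0.17)·1.1377 ≈ 0.9443.
Maximizing c = f(k) − (n+δ)·k gives f'(k) = n+δ, i.e. 0.28·k^(0.28−1) = 0.122, so k_gold = (0.28/0.122)^(1/0.72) ≈ 3.1704.
y_gold = 3.1704^0.28 ≈ 1.3814, c_gold = y_gold − 0.122·k_gold ≈ 0.9946.
Gain: Δc = 0.9946 − 0.9443 ≈ 0.0503.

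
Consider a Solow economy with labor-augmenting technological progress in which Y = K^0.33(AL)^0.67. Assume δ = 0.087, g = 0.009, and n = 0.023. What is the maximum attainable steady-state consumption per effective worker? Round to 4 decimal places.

Break-even investment rate: n + g + δ = 0.023 + 0.009 + 0.087 = 0.119.
At the golden rule the marginal product of capital equals n+g+δ: 0.33·k^(0.33−1) = 0.119. Solving, k_gold = (0.33/0.119)^(1/0.67) ≈ 4.5829.
y_gold = 4.5829^0.33 ≈ 1.6526.
c_gold = y_gold − (n+g+δ)·k_gold = 1.6526 − 0.119·4.5829 ≈ 1.1073.

c_gold ≈ 1.1073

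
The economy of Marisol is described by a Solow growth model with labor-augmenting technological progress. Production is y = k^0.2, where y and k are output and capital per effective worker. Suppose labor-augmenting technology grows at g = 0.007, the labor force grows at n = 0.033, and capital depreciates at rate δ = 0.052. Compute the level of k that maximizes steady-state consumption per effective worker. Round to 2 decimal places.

n + g + δ = 0.033 + 0.007 + 0.052 = 0.092.
At the golden rule the marginal product of capital equals n+g+δ: 0.2·k^(0.2−1) = 0.092. Solving, k_gold = (0.2/0.092)^(1/0.8) ≈ 2.6397.

k_gold ≈ 2.64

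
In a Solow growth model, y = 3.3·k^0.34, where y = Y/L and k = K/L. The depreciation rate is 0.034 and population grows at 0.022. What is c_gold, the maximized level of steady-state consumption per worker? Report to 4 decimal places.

c_gold ≈ 10.2020

n + δ = 0.022 + 0.034 = 0.056.
At the golden rule the marginal product of capital equals n+δ: 0.34·3.3·k^(0.34−1) = 0.056. Solving, k_gold = (0.34·3.3/0.056)^(1/0.66) ≈ 93.8494.
y_gold = 3.3·93.8494^0.34 ≈ 15.4576.
c_gold = y_gold − (n+δ)·k_gold = 15.4576 − 0.056·93.8494 ≈ 10.2020.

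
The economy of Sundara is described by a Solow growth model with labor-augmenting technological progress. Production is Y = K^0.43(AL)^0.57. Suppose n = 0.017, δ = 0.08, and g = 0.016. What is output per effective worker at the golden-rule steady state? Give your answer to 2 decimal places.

Break-even investment rate: n + g + δ = 0.017 + 0.016 + 0.08 = 0.113.
Golden rule sets MPK = n+g+δ: 0.43·k^(0.43−1) = 0.113, so k_gold = (0.43/0.113)^(1/0.57) ≈ 10.4286.
Output: y_gold = k_gold^0.43 = 10.4286^0.43 ≈ 2.7406.

y_gold ≈ 2.74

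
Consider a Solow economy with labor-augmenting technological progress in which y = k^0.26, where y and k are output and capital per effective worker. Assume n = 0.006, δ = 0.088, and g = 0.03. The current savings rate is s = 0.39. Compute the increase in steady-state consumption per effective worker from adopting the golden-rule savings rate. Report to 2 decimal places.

Δc ≈ 0.05

Capital per effective worker breaks even when investment replaces (n + g + δ)·k; here n + g + δ = 0.124.
Current steady state (s = 0.39): k* = (0.39/0.124)^(1/0.74) ≈ 4.7043, y* = 4.7043^0.26 ≈ 1.4957, c* = (1−0.39)·1.4957 ≈ 0.9124.
Golden rule sets MPK = n+g+δ: 0.26·k^(0.26−1) = 0.124, so k_gold = (0.26/0.124)^(1/0.74) ≈ 2.7198.
y_gold = 2.7198^0.26 ≈ 1.2971, c_gold = y_gold − 0.124·k_gold ≈ 0.9599.
Gain: Δc = 0.9599 − 0.9124 ≈ 0.0475.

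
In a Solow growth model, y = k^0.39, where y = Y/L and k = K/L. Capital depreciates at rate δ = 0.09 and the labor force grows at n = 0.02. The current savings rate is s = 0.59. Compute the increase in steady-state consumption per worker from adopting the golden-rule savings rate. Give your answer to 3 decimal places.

n + δ = 0.02 + 0.09 = 0.11.
Current steady state (s = 0.59): k* = (0.59/0.11)^(1/0.61) ≈ 15.6977, y* = 15.6977^0.39 ≈ 2.9267, c* = (1−0.59)·2.9267 ≈ 1.1999.
Maximizing c = f(k) − (n+δ)·k gives f'(k) = n+δ, i.e. 0.39·k^(0.39−1) = 0.11, so k_gold = (0.39/0.11)^(1/0.61) ≈ 7.9635.
y_gold = 7.9635^0.39 ≈ 2.2461, c_gold = y_gold − 0.11·k_gold ≈ 1.3701.
Gain: Δc = 1.3701 − 1.1999 ≈ 0.1702.

Δc ≈ 0.170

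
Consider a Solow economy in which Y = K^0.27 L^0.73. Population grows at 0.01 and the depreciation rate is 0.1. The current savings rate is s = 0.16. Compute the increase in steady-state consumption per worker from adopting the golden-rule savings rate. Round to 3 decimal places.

n + δ = 0.01 + 0.1 = 0.11.
Current steady state (s = 0.16): k* = (0.16/0.11)^(1/0.73) ≈ 1.6708, y* = 1.6708^0.27 ≈ 1.1486, c* = (1−0.16)·1.1486 ≈ 0.9649.
Golden rule sets MPK = n+δ: 0.27·k^(0.27−1) = 0.11, so k_gold = (0.27/0.11)^(1/0.73) ≈ 3.4214.
y_gold = 3.4214^0.27 ≈ 1.3939, c_gold = y_gold − 0.11·k_gold ≈ 1.0176.
Gain: Δc = 1.0176 − 0.9649 ≈ 0.0527.

Δc ≈ 0.053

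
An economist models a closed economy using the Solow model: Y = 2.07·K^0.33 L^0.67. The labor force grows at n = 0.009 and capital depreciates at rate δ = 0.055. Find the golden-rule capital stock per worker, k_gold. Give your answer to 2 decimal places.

n + δ = 0.009 + 0.055 = 0.064.
Setting f'(k) = n+δ gives 0.33·2.07·k^(0.33−1) = 0.064, hence k_gold = (0.33·2.07/0.064)^(1/0.67) ≈ 34.2596.

k_gold ≈ 34.26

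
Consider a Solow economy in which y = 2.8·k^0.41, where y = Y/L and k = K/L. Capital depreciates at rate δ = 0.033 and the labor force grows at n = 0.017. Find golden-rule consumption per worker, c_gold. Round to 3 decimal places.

c_gold ≈ 14.580

Capital per worker breaks even when investment replaces (n + δ)·k; here n + δ = 0.05.
Golden rule sets MPK = n+δ: 0.41·2.8·k^(0.41−1) = 0.05, so k_gold = (0.41·2.8/0.05)^(1/0.59) ≈ 202.6432.
y_gold = 2.8·202.6432^0.41 ≈ 24.7126.
c_gold = y_gold − (n+δ)·k_gold = 24.7126 − 0.05·202.6432 ≈ 14.5804.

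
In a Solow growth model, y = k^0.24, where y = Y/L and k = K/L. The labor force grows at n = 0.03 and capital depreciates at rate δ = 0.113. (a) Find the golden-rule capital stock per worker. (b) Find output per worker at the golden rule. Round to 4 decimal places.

(a) k_gold ≈ 1.9765; (b) y_gold ≈ 1.1776

n + δ = 0.03 + 0.113 = 0.143.
Setting f'(k) = n+δ gives 0.24·k^(0.24−1) = 0.143, hence k_gold = (0.24/0.143)^(1/0.76) ≈ 1.9765.
y_gold = 1.9765^0.24 ≈ 1.1776.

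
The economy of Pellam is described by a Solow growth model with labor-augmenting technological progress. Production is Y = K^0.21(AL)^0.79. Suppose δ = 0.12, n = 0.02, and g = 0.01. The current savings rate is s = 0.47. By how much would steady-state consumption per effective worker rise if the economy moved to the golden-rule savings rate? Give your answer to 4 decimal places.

The effective depreciation rate is n + g + δ = 0.02 + 0.01 + 0.12 = 0.15.
Current steady state (s = 0.47): k* = (0.47/0.15)^(1/0.79) ≈ 4.2448, y* = 4.2448^0.21 ≈ 1.3547, c* = (1−0.47)·1.3547 ≈ 0.7180.
Maximizing c = f(k) − (n+g+δ)·k gives f'(k) = n+g+δ, i.e. 0.21·k^(0.21−1) = 0.15, so k_gold = (0.21/0.15)^(1/0.79) ≈ 1.5310.
y_gold = 1.5310^0.21 ≈ 1.0936, c_gold = y_gold − 0.15·k_gold ≈ 0.8639.
Gain: Δc = 0.8639 − 0.7180 ≈ 0.1459.

Δc ≈ 0.1459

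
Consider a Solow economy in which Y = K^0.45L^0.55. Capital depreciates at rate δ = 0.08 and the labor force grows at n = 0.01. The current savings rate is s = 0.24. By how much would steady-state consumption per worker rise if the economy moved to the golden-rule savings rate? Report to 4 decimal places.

The effective depreciation rate is n + δ = 0.01 + 0.08 = 0.09.
Current steady state (s = 0.24): k* = (0.24/0.09)^(1/0.55) ≈ 5.9496, y* = 5.9496^0.45 ≈ 2.2311, c* = (1−0.24)·2.2311 ≈ 1.6956.
Maximizing c = f(k) − (n+δ)·k gives f'(k) = n+δ, i.e. 0.45·k^(0.45−1) = 0.09, so k_gold = (0.45/0.09)^(1/0.55) ≈ 18.6575.
y_gold = 18.6575^0.45 ≈ 3.7315, c_gold = y_gold − 0.09·k_gold ≈ 2.0523.
Gain: Δc = 2.0523 − 1.6956 ≈ 0.3567.

Δc ≈ 0.3567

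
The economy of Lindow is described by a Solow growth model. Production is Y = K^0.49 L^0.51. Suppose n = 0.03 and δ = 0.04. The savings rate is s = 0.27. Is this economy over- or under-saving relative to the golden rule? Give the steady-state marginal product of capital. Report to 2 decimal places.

under-saving; MPK ≈ 0.13

Break-even investment rate: n + δ = 0.03 + 0.04 = 0.07.
Steady-state k*: s·k^0.49 = 0.07·k gives k* = (0.27/0.07)^(1/0.51) ≈ 14.1104.
MPK = 0.49·14.1104^(-0.51) ≈ 0.1270.
MPK > n+δ = 0.07, so the economy is dynamically efficient (under-saving).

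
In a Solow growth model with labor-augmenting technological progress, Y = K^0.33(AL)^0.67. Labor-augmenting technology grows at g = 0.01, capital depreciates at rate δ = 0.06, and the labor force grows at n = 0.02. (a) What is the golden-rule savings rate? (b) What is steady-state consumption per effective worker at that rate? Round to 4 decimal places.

n + g + δ = 0.02 + 0.01 + 0.06 = 0.09.
For Cobb-Douglas, s_gold equals capital's share: s_gold = 0.33.
Setting f'(k) = n+g+δ gives 0.33·k^(0.33−1) = 0.09, hence k_gold = (0.33/0.09)^(1/0.67) ≈ 6.9534.
y_gold = 6.9534^0.33 ≈ 1.8964; c_gold = (1−0.33)·y_gold ≈ 1.2706.

(a) s_gold = 0.3300; (b) c_gold ≈ 1.2706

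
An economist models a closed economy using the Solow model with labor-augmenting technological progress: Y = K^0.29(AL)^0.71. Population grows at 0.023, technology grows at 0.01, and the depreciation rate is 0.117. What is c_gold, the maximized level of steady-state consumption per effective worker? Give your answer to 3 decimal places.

Break-even investment rate: n + g + δ = 0.023 + 0.01 + 0.117 = 0.15.
Maximizing c = f(k) − (n+g+δ)·k gives f'(k) = n+g+δ, i.e. 0.29·k^(0.29−1) = 0.15, so k_gold = (0.29/0.15)^(1/0.71) ≈ 2.5307.
y_gold = 2.5307^0.29 ≈ 1.3090.
c_gold = y_gold − (n+g+δ)·k_gold = 1.3090 − 0.15·2.5307 ≈ 0.9294.

c_gold ≈ 0.929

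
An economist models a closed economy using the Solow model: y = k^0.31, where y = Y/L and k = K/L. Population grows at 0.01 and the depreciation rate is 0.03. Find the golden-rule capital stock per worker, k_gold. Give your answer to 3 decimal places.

k_gold ≈ 19.447

n + δ = 0.01 + 0.03 = 0.04.
Golden rule sets MPK = n+δ: 0.31·k^(0.31−1) = 0.04, so k_gold = (0.31/0.04)^(1/0.69) ≈ 19.4466.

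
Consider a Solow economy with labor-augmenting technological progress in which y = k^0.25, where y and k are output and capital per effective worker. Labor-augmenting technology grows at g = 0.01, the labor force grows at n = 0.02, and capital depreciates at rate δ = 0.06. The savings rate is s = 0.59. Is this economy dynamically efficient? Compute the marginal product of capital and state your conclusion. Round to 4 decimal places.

dynamically inefficient; MPK ≈ 0.0381

n + g + δ = 0.02 + 0.01 + 0.06 = 0.09.
Steady-state k*: s·k^0.25 = 0.09·k gives k* = (0.59/0.09)^(1/0.75) ≈ 12.2691.
MPK = 0.25·12.2691^(-0.75) ≈ 0.0381.
MPK < n+g+δ = 0.09, so the economy is dynamically inefficient (over-saving).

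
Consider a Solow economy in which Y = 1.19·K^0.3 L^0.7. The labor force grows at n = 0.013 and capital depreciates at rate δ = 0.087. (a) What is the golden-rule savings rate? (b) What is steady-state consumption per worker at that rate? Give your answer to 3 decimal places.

(a) s_gold = 0.300; (b) c_gold ≈ 1.437

Capital per worker breaks even when investment replaces (n + δ)·k; here n + δ = 0.1.
For Cobb-Douglas, s_gold equals capital's share: s_gold = 0.3.
Maximizing c = f(k) − (n+δ)·k gives f'(k) = n+δ, i.e. 0.3·1.19·k^(0.3−1) = 0.1, so k_gold = (0.3·1.19/0.1)^(1/0.7) ≈ 6.1592.
y_gold = 1.19·6.1592^0.3 ≈ 2.0531; c_gold = (1−0.3)·y_gold ≈ 1.4372.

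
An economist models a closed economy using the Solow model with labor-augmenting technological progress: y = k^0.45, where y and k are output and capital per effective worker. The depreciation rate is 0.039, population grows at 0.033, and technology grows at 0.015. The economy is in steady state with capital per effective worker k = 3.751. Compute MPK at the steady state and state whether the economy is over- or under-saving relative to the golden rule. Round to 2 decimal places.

under-saving; MPK ≈ 0.22

The effective depreciation rate is n + g + δ = 0.033 + 0.015 + 0.039 = 0.087.
MPK = 0.45·k^(0.45−1) = 0.45·3.751^(-0.55) ≈ 0.2175.
MPK > 0.087, so the economy is dynamically efficient (under-saving).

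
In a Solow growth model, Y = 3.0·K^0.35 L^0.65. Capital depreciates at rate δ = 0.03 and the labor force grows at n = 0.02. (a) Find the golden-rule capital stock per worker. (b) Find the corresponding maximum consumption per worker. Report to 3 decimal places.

(a) k_gold ≈ 108.189; (b) c_gold ≈ 10.046

Capital per worker breaks even when investment replaces (n + δ)·k; here n + δ = 0.05.
Setting f'(k) = n+δ gives 0.35·3.0·k^(0.35−1) = 0.05, hence k_gold = (0.35·3.0/0.05)^(1/0.65) ≈ 108.1891.
y_gold = 3.0·108.1891^0.35 ≈ 15.4556; c_gold = y_gold − 0.05·k_gold ≈ 10.0461.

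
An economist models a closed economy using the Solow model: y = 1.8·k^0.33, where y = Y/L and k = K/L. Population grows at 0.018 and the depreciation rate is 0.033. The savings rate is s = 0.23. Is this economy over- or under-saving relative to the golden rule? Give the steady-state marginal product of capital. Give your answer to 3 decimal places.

The effective depreciation rate is n + δ = 0.018 + 0.033 = 0.051.
Steady-state k*: s·A·k^0.33 = 0.051·k gives k* = (0.23·1.8/0.051)^(1/0.67) ≈ 22.7698.
MPK = 0.33·1.8·22.7698^(-0.67) ≈ 0.0732.
MPK > n+δ = 0.051, so the economy is dynamically efficient (under-saving).

under-saving; MPK ≈ 0.073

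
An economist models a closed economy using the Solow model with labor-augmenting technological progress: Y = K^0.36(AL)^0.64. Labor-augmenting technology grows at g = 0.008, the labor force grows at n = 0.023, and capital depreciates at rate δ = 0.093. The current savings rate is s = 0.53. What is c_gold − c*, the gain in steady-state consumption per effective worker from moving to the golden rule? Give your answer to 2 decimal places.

Capital per effective worker breaks even when investment replaces (n + g + δ)·k; here n + g + δ = 0.124.
Current steady state (s = 0.53): k* = (0.53/0.124)^(1/0.64) ≈ 9.6763, y* = 9.6763^0.36 ≈ 2.2639, c* = (1−0.53)·2.2639 ≈ 1.0640.
Setting f'(k) = n+g+δ gives 0.36·k^(0.36−1) = 0.124, hence k_gold = (0.36/0.124)^(1/0.64) ≈ 5.2875.
y_gold = 5.2875^0.36 ≈ 1.8213, c_gold = y_gold − 0.124·k_gold ≈ 1.1656.
Gain: Δc = 1.1656 − 1.0640 ≈ 0.1016.

Δc ≈ 0.10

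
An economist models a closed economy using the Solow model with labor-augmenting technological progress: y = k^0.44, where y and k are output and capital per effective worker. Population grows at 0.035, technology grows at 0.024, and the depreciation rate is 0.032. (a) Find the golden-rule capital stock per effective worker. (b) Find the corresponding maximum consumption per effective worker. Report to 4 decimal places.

Capital per effective worker breaks even when investment replaces (n + g + δ)·k; here n + g + δ = 0.091.
Golden rule sets MPK = n+g+δ: 0.44·k^(0.44−1) = 0.091, so k_gold = (0.44/0.091)^(1/0.56) ≈ 16.6787.
y_gold = 16.6787^0.44 ≈ 3.4495; c_gold = y_gold − 0.091·k_gold ≈ 1.9317.

(a) k_gold ≈ 16.6787; (b) c_gold ≈ 1.9317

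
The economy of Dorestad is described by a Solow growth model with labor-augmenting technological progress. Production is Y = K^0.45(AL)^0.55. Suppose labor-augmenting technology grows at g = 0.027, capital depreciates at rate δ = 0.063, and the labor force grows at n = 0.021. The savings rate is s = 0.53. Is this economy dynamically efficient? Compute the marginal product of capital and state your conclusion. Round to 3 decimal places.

Break-even investment rate: n + g + δ = 0.021 + 0.027 + 0.063 = 0.111.
Steady-state k*: s·k^0.45 = 0.111·k gives k* = (0.53/0.111)^(1/0.55) ≈ 17.1577.
MPK = 0.45·17.1577^(-0.55) ≈ 0.0942.
MPK < n+g+δ = 0.111, so the economy is dynamically inefficient (over-saving).

dynamically inefficient; MPK ≈ 0.094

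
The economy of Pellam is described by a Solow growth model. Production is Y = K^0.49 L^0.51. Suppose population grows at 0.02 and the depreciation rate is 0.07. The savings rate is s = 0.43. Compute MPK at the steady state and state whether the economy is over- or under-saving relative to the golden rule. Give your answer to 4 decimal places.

Capital per worker breaks even when investment replaces (n + δ)·k; here n + δ = 0.09.
Steady-state k*: s·k^0.49 = 0.09·k gives k* = (0.43/0.09)^(1/0.51) ≈ 21.4692.
MPK = 0.49·21.4692^(-0.51) ≈ 0.1026.
MPK > n+δ = 0.09, so the economy is dynamically efficient (under-saving).

under-saving; MPK ≈ 0.1026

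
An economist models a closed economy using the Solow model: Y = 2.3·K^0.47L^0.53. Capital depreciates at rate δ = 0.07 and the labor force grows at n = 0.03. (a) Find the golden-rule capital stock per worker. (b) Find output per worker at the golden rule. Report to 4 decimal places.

n + δ = 0.03 + 0.07 = 0.1.
Setting f'(k) = n+δ gives 0.47·2.3·k^(0.47−1) = 0.1, hence k_gold = (0.47·2.3/0.1)^(1/0.53) ≈ 89.2513.
y_gold = 2.3·89.2513^0.47 ≈ 18.9896.

(a) k_gold ≈ 89.2513; (b) y_gold ≈ 18.9896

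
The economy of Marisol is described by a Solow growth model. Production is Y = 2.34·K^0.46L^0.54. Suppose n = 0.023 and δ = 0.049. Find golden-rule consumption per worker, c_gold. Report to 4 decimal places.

The effective depreciation rate is n + δ = 0.023 + 0.049 = 0.072.
At the golden rule the marginal product of capital equals n+δ: 0.46·2.34·k^(0.46−1) = 0.072. Solving, k_gold = (0.46·2.34/0.072)^(1/0.54) ≈ 149.7137.
y_gold = 2.34·149.7137^0.46 ≈ 23.4334.
c_gold = y_gold − (n+δ)·k_gold = 23.4334 − 0.072·149.7137 ≈ 12.6541.

c_gold ≈ 12.6541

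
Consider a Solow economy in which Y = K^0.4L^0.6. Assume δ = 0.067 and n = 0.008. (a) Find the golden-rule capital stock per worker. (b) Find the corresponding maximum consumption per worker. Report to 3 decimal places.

The effective depreciation rate is n + δ = 0.008 + 0.067 = 0.075.
Maximizing c = f(k) − (n+δ)·k gives f'(k) = n+δ, i.e. 0.4·k^(0.4−1) = 0.075, so k_gold = (0.4/0.075)^(1/0.6) ≈ 16.2804.
y_gold = 16.2804^0.4 ≈ 3.0526; c_gold = y_gold − 0.075·k_gold ≈ 1.8315.

(a) k_gold ≈ 16.280; (b) c_gold ≈ 1.832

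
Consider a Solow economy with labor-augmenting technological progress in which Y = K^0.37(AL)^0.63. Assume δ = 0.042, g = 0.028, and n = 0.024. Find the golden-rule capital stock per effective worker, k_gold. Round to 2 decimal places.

k_gold ≈ 8.80

Capital per effective worker breaks even when investment replaces (n + g + δ)·k; here n + g + δ = 0.094.
Maximizing c = f(k) − (n+g+δ)·k gives f'(k) = n+g+δ, i.e. 0.37·k^(0.37−1) = 0.094, so k_gold = (0.37/0.094)^(1/0.63) ≈ 8.8016.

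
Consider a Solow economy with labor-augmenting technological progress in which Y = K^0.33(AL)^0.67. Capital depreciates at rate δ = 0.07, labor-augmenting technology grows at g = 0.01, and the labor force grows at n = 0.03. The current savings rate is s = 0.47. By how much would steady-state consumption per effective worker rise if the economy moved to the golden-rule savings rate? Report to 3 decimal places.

n + g + δ = 0.03 + 0.01 + 0.07 = 0.11.
Current steady state (s = 0.47): k* = (0.47/0.11)^(1/0.67) ≈ 8.7368, y* = 8.7368^0.33 ≈ 2.0448, c* = (1−0.47)·2.0448 ≈ 1.0837.
At the golden rule the marginal product of capital equals n+g+δ: 0.33·k^(0.33−1) = 0.11. Solving, k_gold = (0.33/0.11)^(1/0.67) ≈ 5.1537.
y_gold = 5.1537^0.33 ≈ 1.7179, c_gold = y_gold − 0.11·k_gold ≈ 1.1510.
Gain: Δc = 1.1510 − 1.0837 ≈ 0.0673.

Δc ≈ 0.067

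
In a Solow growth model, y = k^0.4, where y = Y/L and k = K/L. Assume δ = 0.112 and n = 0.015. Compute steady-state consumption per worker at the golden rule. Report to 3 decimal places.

c_gold ≈ 1.289

n + δ = 0.015 + 0.112 = 0.127.
Maximizing c = f(k) − (n+δ)·k gives f'(k) = n+δ, i.e. 0.4·k^(0.4−1) = 0.127, so k_gold = (0.4/0.127)^(1/0.6) ≈ 6.7675.
y_gold = 6.7675^0.4 ≈ 2.1487.
c_gold = y_gold − (n+δ)·k_gold = 2.1487 − 0.127·6.7675 ≈ 1.2892.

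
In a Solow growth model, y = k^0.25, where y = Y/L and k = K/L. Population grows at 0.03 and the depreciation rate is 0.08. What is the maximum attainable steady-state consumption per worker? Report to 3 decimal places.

c_gold ≈ 0.986

Break-even investment rate: n + δ = 0.03 + 0.08 = 0.11.
Golden rule sets MPK = n+δ: 0.25·k^(0.25−1) = 0.11, so k_gold = (0.25/0.11)^(1/0.75) ≈ 2.9881.
y_gold = 2.9881^0.25 ≈ 1.3148.
c_gold = y_gold − (n+δ)·k_gold = 1.3148 − 0.11·2.9881 ≈ 0.9861.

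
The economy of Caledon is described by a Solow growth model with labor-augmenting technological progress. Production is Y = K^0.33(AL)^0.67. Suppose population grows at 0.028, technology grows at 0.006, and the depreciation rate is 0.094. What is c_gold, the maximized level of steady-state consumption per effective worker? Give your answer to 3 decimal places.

c_gold ≈ 1.068

Capital per effective worker breaks even when investment replaces (n + g + δ)·k; here n + g + δ = 0.128.
At the golden rule the marginal product of capital equals n+g+δ: 0.33·k^(0.33−1) = 0.128. Solving, k_gold = (0.33/0.128)^(1/0.67) ≈ 4.1104.
y_gold = 4.1104^0.33 ≈ 1.5943.
c_gold = y_gold − (n+g+δ)·k_gold = 1.5943 − 0.128·4.1104 ≈ 1.0682.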